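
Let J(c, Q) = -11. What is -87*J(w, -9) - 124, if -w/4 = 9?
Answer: 833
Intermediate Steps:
w = -36 (w = -4*9 = -36)
-87*J(w, -9) - 124 = -87*(-11) - 124 = 957 - 124 = 833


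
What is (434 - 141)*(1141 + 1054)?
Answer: 643135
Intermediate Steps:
(434 - 141)*(1141 + 1054) = 293*2195 = 643135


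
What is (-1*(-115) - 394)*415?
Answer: -115785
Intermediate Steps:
(-1*(-115) - 394)*415 = (115 - 394)*415 = -279*415 = -115785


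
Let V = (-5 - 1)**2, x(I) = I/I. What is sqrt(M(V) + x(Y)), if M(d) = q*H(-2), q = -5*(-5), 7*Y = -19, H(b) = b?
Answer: 7*I ≈ 7.0*I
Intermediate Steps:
Y = -19/7 (Y = (1/7)*(-19) = -19/7 ≈ -2.7143)
x(I) = 1
q = 25
V = 36 (V = (-6)**2 = 36)
M(d) = -50 (M(d) = 25*(-2) = -50)
sqrt(M(V) + x(Y)) = sqrt(-50 + 1) = sqrt(-49) = 7*I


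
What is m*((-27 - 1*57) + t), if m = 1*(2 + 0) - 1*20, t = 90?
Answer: -108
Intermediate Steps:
m = -18 (m = 1*2 - 20 = 2 - 20 = -18)
m*((-27 - 1*57) + t) = -18*((-27 - 1*57) + 90) = -18*((-27 - 57) + 90) = -18*(-84 + 90) = -18*6 = -108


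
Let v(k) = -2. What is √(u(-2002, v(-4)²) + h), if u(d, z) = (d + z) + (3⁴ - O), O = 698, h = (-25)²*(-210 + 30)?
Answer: I*√115115 ≈ 339.29*I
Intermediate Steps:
h = -112500 (h = 625*(-180) = -112500)
u(d, z) = -617 + d + z (u(d, z) = (d + z) + (3⁴ - 1*698) = (d + z) + (81 - 698) = (d + z) - 617 = -617 + d + z)
√(u(-2002, v(-4)²) + h) = √((-617 - 2002 + (-2)²) - 112500) = √((-617 - 2002 + 4) - 112500) = √(-2615 - 112500) = √(-115115) = I*√115115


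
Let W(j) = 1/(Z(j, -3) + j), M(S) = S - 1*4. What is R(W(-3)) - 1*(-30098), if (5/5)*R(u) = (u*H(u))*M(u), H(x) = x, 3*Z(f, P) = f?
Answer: 1926255/64 ≈ 30098.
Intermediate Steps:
Z(f, P) = f/3
M(S) = -4 + S (M(S) = S - 4 = -4 + S)
W(j) = 3/(4*j) (W(j) = 1/(j/3 + j) = 1/(4*j/3) = 3/(4*j))
R(u) = u**2*(-4 + u) (R(u) = (u*u)*(-4 + u) = u**2*(-4 + u))
R(W(-3)) - 1*(-30098) = ((3/4)/(-3))**2*(-4 + (3/4)/(-3)) - 1*(-30098) = ((3/4)*(-1/3))**2*(-4 + (3/4)*(-1/3)) + 30098 = (-1/4)**2*(-4 - 1/4) + 30098 = (1/16)*(-17/4) + 30098 = -17/64 + 30098 = 1926255/64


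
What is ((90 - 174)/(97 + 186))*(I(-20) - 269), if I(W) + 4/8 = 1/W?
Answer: 113211/1415 ≈ 80.008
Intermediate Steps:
I(W) = -½ + 1/W
((90 - 174)/(97 + 186))*(I(-20) - 269) = ((90 - 174)/(97 + 186))*((½)*(2 - 1*(-20))/(-20) - 269) = (-84/283)*((½)*(-1/20)*(2 + 20) - 269) = (-84*1/283)*((½)*(-1/20)*22 - 269) = -84*(-11/20 - 269)/283 = -84/283*(-5391/20) = 113211/1415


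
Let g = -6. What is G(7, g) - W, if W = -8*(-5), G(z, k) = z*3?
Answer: -19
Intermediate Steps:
G(z, k) = 3*z
W = 40
G(7, g) - W = 3*7 - 1*40 = 21 - 40 = -19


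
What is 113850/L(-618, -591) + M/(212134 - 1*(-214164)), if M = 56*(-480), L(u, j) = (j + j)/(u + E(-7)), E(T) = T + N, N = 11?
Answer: 2483321749170/41990353 ≈ 59140.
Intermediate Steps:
E(T) = 11 + T (E(T) = T + 11 = 11 + T)
L(u, j) = 2*j/(4 + u) (L(u, j) = (j + j)/(u + (11 - 7)) = (2*j)/(u + 4) = (2*j)/(4 + u) = 2*j/(4 + u))
M = -26880
113850/L(-618, -591) + M/(212134 - 1*(-214164)) = 113850/((2*(-591)/(4 - 618))) - 26880/(212134 - 1*(-214164)) = 113850/((2*(-591)/(-614))) - 26880/(212134 + 214164) = 113850/((2*(-591)*(-1/614))) - 26880/426298 = 113850/(591/307) - 26880*1/426298 = 113850*(307/591) - 13440/213149 = 11650650/197 - 13440/213149 = 2483321749170/41990353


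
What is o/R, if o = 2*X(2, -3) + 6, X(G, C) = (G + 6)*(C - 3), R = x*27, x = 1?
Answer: -10/3 ≈ -3.3333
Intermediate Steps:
R = 27 (R = 1*27 = 27)
X(G, C) = (-3 + C)*(6 + G) (X(G, C) = (6 + G)*(-3 + C) = (-3 + C)*(6 + G))
o = -90 (o = 2*(-18 - 3*2 + 6*(-3) - 3*2) + 6 = 2*(-18 - 6 - 18 - 6) + 6 = 2*(-48) + 6 = -96 + 6 = -90)
o/R = -90/27 = -90*1/27 = -10/3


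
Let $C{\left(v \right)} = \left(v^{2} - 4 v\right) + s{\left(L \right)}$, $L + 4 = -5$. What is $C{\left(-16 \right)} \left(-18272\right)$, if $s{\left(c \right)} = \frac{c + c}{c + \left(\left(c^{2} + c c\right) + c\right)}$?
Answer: $-5844756$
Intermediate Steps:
$L = -9$ ($L = -4 - 5 = -9$)
$s{\left(c \right)} = \frac{2 c}{2 c + 2 c^{2}}$ ($s{\left(c \right)} = \frac{2 c}{c + \left(\left(c^{2} + c^{2}\right) + c\right)} = \frac{2 c}{c + \left(2 c^{2} + c\right)} = \frac{2 c}{c + \left(c + 2 c^{2}\right)} = \frac{2 c}{2 c + 2 c^{2}}$)
$C{\left(v \right)} = - \frac{1}{8} + v^{2} - 4 v$ ($C{\left(v \right)} = \left(v^{2} - 4 v\right) + \frac{1}{1 - 9} = \left(v^{2} - 4 v\right) + \frac{1}{-8} = \left(v^{2} - 4 v\right) - \frac{1}{8} = - \frac{1}{8} + v^{2} - 4 v$)
$C{\left(-16 \right)} \left(-18272\right) = \left(- \frac{1}{8} + \left(-16\right)^{2} - -64\right) \left(-18272\right) = \left(- \frac{1}{8} + 256 + 64\right) \left(-18272\right) = \frac{2559}{8} \left(-18272\right) = -5844756$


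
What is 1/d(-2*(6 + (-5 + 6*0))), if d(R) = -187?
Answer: -1/187 ≈ -0.0053476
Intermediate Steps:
1/d(-2*(6 + (-5 + 6*0))) = 1/(-187) = -1/187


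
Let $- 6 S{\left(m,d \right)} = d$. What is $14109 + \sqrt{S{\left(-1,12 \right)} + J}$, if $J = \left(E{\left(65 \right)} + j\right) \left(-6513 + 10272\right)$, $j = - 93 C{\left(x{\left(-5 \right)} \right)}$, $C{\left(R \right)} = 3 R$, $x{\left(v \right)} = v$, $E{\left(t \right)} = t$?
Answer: $14109 + 101 \sqrt{538} \approx 16452.0$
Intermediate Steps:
$S{\left(m,d \right)} = - \frac{d}{6}$
$j = 1395$ ($j = - 93 \cdot 3 \left(-5\right) = \left(-93\right) \left(-15\right) = 1395$)
$J = 5488140$ ($J = \left(65 + 1395\right) \left(-6513 + 10272\right) = 1460 \cdot 3759 = 5488140$)
$14109 + \sqrt{S{\left(-1,12 \right)} + J} = 14109 + \sqrt{\left(- \frac{1}{6}\right) 12 + 5488140} = 14109 + \sqrt{-2 + 5488140} = 14109 + \sqrt{5488138} = 14109 + 101 \sqrt{538}$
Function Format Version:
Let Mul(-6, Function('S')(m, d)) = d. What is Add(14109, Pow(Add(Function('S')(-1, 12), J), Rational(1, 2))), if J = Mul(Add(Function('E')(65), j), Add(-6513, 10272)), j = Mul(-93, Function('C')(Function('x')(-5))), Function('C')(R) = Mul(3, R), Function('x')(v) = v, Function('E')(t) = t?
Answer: Add(14109, Mul(101, Pow(538, Rational(1, 2)))) ≈ 16452.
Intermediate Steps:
Function('S')(m, d) = Mul(Rational(-1, 6), d)
j = 1395 (j = Mul(-93, Mul(3, -5)) = Mul(-93, -15) = 1395)
J = 5488140 (J = Mul(Add(65, 1395), Add(-6513, 10272)) = Mul(1460, 3759) = 5488140)
Add(14109, Pow(Add(Function('S')(-1, 12), J), Rational(1, 2))) = Add(14109, Pow(Add(Mul(Rational(-1, 6), 12), 5488140), Rational(1, 2))) = Add(14109, Pow(Add(-2, 5488140), Rational(1, 2))) = Add(14109, Pow(5488138, Rational(1, 2))) = Add(14109, Mul(101, Pow(538, Rational(1, 2))))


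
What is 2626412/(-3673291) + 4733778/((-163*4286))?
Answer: -9611701411007/1283113605919 ≈ -7.4909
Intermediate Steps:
2626412/(-3673291) + 4733778/((-163*4286)) = 2626412*(-1/3673291) + 4733778/(-698618) = -2626412/3673291 + 4733778*(-1/698618) = -2626412/3673291 - 2366889/349309 = -9611701411007/1283113605919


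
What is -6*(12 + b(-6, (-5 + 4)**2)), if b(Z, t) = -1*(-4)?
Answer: -96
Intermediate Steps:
b(Z, t) = 4
-6*(12 + b(-6, (-5 + 4)**2)) = -6*(12 + 4) = -6*16 = -96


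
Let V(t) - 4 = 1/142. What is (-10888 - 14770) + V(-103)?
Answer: -3642867/142 ≈ -25654.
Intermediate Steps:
V(t) = 569/142 (V(t) = 4 + 1/142 = 569/142)
(-10888 - 14770) + V(-103) = (-10888 - 14770) + 569/142 = -25658 + 569/142 = -3642867/142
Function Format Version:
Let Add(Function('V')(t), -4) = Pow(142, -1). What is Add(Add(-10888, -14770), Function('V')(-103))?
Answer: Rational(-3642867, 142) ≈ -25654.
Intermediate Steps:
Function('V')(t) = Rational(569, 142) (Function('V')(t) = Add(4, Pow(142, -1)) = Add(4, Rational(1, 142)) = Rational(569, 142))
Add(Add(-10888, -14770), Function('V')(-103)) = Add(Add(-10888, -14770), Rational(569, 142)) = Add(-25658, Rational(569, 142)) = Rational(-3642867, 142)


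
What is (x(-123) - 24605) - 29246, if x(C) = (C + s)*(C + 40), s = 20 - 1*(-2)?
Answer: -45468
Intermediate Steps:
s = 22 (s = 20 + 2 = 22)
x(C) = (22 + C)*(40 + C) (x(C) = (C + 22)*(C + 40) = (22 + C)*(40 + C))
(x(-123) - 24605) - 29246 = ((880 + (-123)² + 62*(-123)) - 24605) - 29246 = ((880 + 15129 - 7626) - 24605) - 29246 = (8383 - 24605) - 29246 = -16222 - 29246 = -45468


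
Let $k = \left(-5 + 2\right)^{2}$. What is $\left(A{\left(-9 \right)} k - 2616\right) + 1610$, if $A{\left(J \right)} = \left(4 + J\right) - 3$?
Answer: $-1078$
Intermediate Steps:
$A{\left(J \right)} = 1 + J$
$k = 9$ ($k = \left(-3\right)^{2} = 9$)
$\left(A{\left(-9 \right)} k - 2616\right) + 1610 = \left(\left(1 - 9\right) 9 - 2616\right) + 1610 = \left(\left(-8\right) 9 - 2616\right) + 1610 = \left(-72 - 2616\right) + 1610 = -2688 + 1610 = -1078$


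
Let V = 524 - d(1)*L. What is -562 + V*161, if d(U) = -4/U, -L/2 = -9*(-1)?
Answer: 72210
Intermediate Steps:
L = -18 (L = -(-18)*(-1) = -2*9 = -18)
V = 452 (V = 524 - (-4/1)*(-18) = 524 - (-4*1)*(-18) = 524 - (-4)*(-18) = 524 - 1*72 = 524 - 72 = 452)
-562 + V*161 = -562 + 452*161 = -562 + 72772 = 72210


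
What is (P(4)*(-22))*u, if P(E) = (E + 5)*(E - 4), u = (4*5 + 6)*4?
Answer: 0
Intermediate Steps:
u = 104 (u = (20 + 6)*4 = 26*4 = 104)
P(E) = (-4 + E)*(5 + E) (P(E) = (5 + E)*(-4 + E) = (-4 + E)*(5 + E))
(P(4)*(-22))*u = ((-20 + 4 + 4²)*(-22))*104 = ((-20 + 4 + 16)*(-22))*104 = (0*(-22))*104 = 0*104 = 0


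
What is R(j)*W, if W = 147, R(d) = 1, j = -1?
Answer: 147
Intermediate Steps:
R(j)*W = 1*147 = 147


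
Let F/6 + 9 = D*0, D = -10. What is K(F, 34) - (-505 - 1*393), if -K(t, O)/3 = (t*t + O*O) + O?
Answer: -11420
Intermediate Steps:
F = -54 (F = -54 + 6*(-10*0) = -54 + 6*0 = -54 + 0 = -54)
K(t, O) = -3*O - 3*O² - 3*t² (K(t, O) = -3*((t*t + O*O) + O) = -3*((t² + O²) + O) = -3*((O² + t²) + O) = -3*(O + O² + t²) = -3*O - 3*O² - 3*t²)
K(F, 34) - (-505 - 1*393) = (-3*34 - 3*34² - 3*(-54)²) - (-505 - 1*393) = (-102 - 3*1156 - 3*2916) - (-505 - 393) = (-102 - 3468 - 8748) - 1*(-898) = -12318 + 898 = -11420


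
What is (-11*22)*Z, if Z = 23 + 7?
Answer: -7260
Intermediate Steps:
Z = 30
(-11*22)*Z = -11*22*30 = -242*30 = -7260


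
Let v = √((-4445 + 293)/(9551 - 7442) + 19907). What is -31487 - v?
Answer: -31487 - √9837245611/703 ≈ -31628.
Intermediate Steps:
v = √9837245611/703 (v = √(-4152/2109 + 19907) = √(-4152*1/2109 + 19907) = √(-1384/703 + 19907) = √(13993237/703) = √9837245611/703 ≈ 141.09)
-31487 - v = -31487 - √9837245611/703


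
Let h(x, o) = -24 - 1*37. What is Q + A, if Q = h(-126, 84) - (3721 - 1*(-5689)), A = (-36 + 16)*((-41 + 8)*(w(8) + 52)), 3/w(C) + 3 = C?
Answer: 25245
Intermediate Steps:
w(C) = 3/(-3 + C)
h(x, o) = -61 (h(x, o) = -24 - 37 = -61)
A = 34716 (A = (-36 + 16)*((-41 + 8)*(3/(-3 + 8) + 52)) = -(-660)*(3/5 + 52) = -(-660)*(3*(⅕) + 52) = -(-660)*(⅗ + 52) = -(-660)*263/5 = -20*(-8679/5) = 34716)
Q = -9471 (Q = -61 - (3721 - 1*(-5689)) = -61 - (3721 + 5689) = -61 - 1*9410 = -61 - 9410 = -9471)
Q + A = -9471 + 34716 = 25245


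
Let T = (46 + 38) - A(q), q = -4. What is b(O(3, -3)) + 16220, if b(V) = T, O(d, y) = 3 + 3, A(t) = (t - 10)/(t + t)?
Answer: 65209/4 ≈ 16302.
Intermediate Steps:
A(t) = (-10 + t)/(2*t) (A(t) = (-10 + t)/((2*t)) = (-10 + t)*(1/(2*t)) = (-10 + t)/(2*t))
O(d, y) = 6
T = 329/4 (T = (46 + 38) - (-10 - 4)/(2*(-4)) = 84 - (-1)*(-14)/(2*4) = 84 - 1*7/4 = 84 - 7/4 = 329/4 ≈ 82.250)
b(V) = 329/4
b(O(3, -3)) + 16220 = 329/4 + 16220 = 65209/4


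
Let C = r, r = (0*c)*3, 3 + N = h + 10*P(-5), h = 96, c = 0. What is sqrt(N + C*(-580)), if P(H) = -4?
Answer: sqrt(53) ≈ 7.2801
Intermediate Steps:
N = 53 (N = -3 + (96 + 10*(-4)) = -3 + (96 - 40) = -3 + 56 = 53)
r = 0 (r = (0*0)*3 = 0*3 = 0)
C = 0
sqrt(N + C*(-580)) = sqrt(53 + 0*(-580)) = sqrt(53 + 0) = sqrt(53)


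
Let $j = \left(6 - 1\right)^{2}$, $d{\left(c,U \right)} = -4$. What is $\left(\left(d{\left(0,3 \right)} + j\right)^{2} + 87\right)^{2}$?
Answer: $278784$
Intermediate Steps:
$j = 25$ ($j = 5^{2} = 25$)
$\left(\left(d{\left(0,3 \right)} + j\right)^{2} + 87\right)^{2} = \left(\left(-4 + 25\right)^{2} + 87\right)^{2} = \left(21^{2} + 87\right)^{2} = \left(441 + 87\right)^{2} = 528^{2} = 278784$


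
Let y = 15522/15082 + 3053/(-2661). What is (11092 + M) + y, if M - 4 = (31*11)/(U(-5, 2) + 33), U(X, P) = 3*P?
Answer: 2896817146219/260865813 ≈ 11105.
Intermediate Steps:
y = -2370652/20066601 (y = 15522*(1/15082) + 3053*(-1/2661) = 7761/7541 - 3053/2661 = -2370652/20066601 ≈ -0.11814)
M = 497/39 (M = 4 + (31*11)/(3*2 + 33) = 4 + 341/(6 + 33) = 4 + 341/39 = 497/39 ≈ 12.744)
(11092 + M) + y = (11092 + 497/39) - 2370652/20066601 = 433085/39 - 2370652/20066601 = 2896817146219/260865813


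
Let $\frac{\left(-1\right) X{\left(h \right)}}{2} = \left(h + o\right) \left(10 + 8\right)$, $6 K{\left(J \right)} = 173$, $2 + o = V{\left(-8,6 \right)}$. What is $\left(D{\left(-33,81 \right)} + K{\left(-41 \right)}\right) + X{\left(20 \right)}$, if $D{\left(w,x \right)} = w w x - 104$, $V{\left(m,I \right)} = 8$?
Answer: $\frac{523187}{6} \approx 87198.0$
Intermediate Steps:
$o = 6$ ($o = -2 + 8 = 6$)
$K{\left(J \right)} = \frac{173}{6}$ ($K{\left(J \right)} = \frac{1}{6} \cdot 173 = \frac{173}{6}$)
$X{\left(h \right)} = -216 - 36 h$ ($X{\left(h \right)} = - 2 \left(h + 6\right) \left(10 + 8\right) = - 2 \left(6 + h\right) 18 = - 2 \left(108 + 18 h\right) = -216 - 36 h$)
$D{\left(w,x \right)} = -104 + x w^{2}$ ($D{\left(w,x \right)} = w^{2} x - 104 = x w^{2} - 104 = -104 + x w^{2}$)
$\left(D{\left(-33,81 \right)} + K{\left(-41 \right)}\right) + X{\left(20 \right)} = \left(\left(-104 + 81 \left(-33\right)^{2}\right) + \frac{173}{6}\right) - 936 = \left(\left(-104 + 81 \cdot 1089\right) + \frac{173}{6}\right) - 936 = \left(\left(-104 + 88209\right) + \frac{173}{6}\right) - 936 = \left(88105 + \frac{173}{6}\right) - 936 = \frac{528803}{6} - 936 = \frac{523187}{6}$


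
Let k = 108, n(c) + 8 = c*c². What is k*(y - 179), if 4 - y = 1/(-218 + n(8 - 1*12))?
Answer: -2740446/145 ≈ -18900.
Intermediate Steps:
n(c) = -8 + c³ (n(c) = -8 + c*c² = -8 + c³)
y = 1161/290 (y = 4 - 1/(-218 + (-8 + (8 - 1*12)³)) = 4 - 1/(-218 + (-8 + (8 - 12)³)) = 4 - 1/(-218 + (-8 + (-4)³)) = 4 - 1/(-218 + (-8 - 64)) = 4 - 1/(-218 - 72) = 4 - 1/(-290) = 4 - 1*(-1/290) = 4 + 1/290 = 1161/290 ≈ 4.0034)
k*(y - 179) = 108*(1161/290 - 179) = 108*(-50749/290) = -2740446/145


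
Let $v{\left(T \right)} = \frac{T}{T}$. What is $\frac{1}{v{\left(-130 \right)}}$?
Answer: $1$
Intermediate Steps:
$v{\left(T \right)} = 1$
$\frac{1}{v{\left(-130 \right)}} = 1^{-1} = 1$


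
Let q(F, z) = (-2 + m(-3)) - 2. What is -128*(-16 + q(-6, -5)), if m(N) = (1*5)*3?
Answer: 640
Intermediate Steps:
m(N) = 15 (m(N) = 5*3 = 15)
q(F, z) = 11 (q(F, z) = (-2 + 15) - 2 = 13 - 2 = 11)
-128*(-16 + q(-6, -5)) = -128*(-16 + 11) = -128*(-5) = 640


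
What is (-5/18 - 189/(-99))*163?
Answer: 52649/198 ≈ 265.90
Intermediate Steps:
(-5/18 - 189/(-99))*163 = (-5*1/18 - 189*(-1/99))*163 = (-5/18 + 21/11)*163 = (323/198)*163 = 52649/198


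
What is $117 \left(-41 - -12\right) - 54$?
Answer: $-3447$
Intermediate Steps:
$117 \left(-41 - -12\right) - 54 = 117 \left(-41 + 12\right) - 54 = 117 \left(-29\right) - 54 = -3393 - 54 = -3447$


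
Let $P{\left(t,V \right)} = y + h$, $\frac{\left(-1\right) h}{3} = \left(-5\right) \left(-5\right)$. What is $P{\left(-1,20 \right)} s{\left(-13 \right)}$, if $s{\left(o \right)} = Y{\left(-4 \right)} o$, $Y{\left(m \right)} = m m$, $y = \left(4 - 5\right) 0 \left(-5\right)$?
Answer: $15600$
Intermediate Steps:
$h = -75$ ($h = - 3 \left(\left(-5\right) \left(-5\right)\right) = \left(-3\right) 25 = -75$)
$y = 0$ ($y = \left(4 - 5\right) 0 \left(-5\right) = \left(-1\right) 0 \left(-5\right) = 0 \left(-5\right) = 0$)
$Y{\left(m \right)} = m^{2}$
$P{\left(t,V \right)} = -75$ ($P{\left(t,V \right)} = 0 - 75 = -75$)
$s{\left(o \right)} = 16 o$ ($s{\left(o \right)} = \left(-4\right)^{2} o = 16 o$)
$P{\left(-1,20 \right)} s{\left(-13 \right)} = - 75 \cdot 16 \left(-13\right) = \left(-75\right) \left(-208\right) = 15600$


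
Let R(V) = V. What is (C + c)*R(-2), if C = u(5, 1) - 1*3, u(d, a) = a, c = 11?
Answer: -18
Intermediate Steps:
C = -2 (C = 1 - 1*3 = 1 - 3 = -2)
(C + c)*R(-2) = (-2 + 11)*(-2) = 9*(-2) = -18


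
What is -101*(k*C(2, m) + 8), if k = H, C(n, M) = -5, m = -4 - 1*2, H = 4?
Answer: 1212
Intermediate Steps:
m = -6 (m = -4 - 2 = -6)
k = 4
-101*(k*C(2, m) + 8) = -101*(4*(-5) + 8) = -101*(-20 + 8) = -101*(-12) = 1212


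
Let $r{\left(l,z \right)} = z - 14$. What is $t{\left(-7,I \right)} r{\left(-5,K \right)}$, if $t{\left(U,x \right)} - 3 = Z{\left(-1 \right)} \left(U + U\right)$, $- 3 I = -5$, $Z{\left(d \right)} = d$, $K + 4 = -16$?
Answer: $-578$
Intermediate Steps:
$K = -20$ ($K = -4 - 16 = -20$)
$I = \frac{5}{3}$ ($I = \left(- \frac{1}{3}\right) \left(-5\right) = \frac{5}{3} \approx 1.6667$)
$t{\left(U,x \right)} = 3 - 2 U$ ($t{\left(U,x \right)} = 3 - \left(U + U\right) = 3 - 2 U$)
$r{\left(l,z \right)} = -14 + z$
$t{\left(-7,I \right)} r{\left(-5,K \right)} = \left(3 - -14\right) \left(-14 - 20\right) = \left(3 + 14\right) \left(-34\right) = 17 \left(-34\right) = -578$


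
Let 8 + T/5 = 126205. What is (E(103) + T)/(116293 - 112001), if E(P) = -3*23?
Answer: 157729/1073 ≈ 147.00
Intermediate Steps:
E(P) = -69
T = 630985 (T = -40 + 5*126205 = -40 + 631025 = 630985)
(E(103) + T)/(116293 - 112001) = (-69 + 630985)/(116293 - 112001) = 630916/4292 = 630916*(1/4292) = 157729/1073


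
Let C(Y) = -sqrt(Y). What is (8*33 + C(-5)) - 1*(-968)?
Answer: 1232 - I*sqrt(5) ≈ 1232.0 - 2.2361*I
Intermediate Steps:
(8*33 + C(-5)) - 1*(-968) = (8*33 - sqrt(-5)) - 1*(-968) = (264 - I*sqrt(5)) + 968 = 1232 - I*sqrt(5)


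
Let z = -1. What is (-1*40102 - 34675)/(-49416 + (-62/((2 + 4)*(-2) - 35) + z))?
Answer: 3514519/2322537 ≈ 1.5132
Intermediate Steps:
(-1*40102 - 34675)/(-49416 + (-62/((2 + 4)*(-2) - 35) + z)) = (-1*40102 - 34675)/(-49416 + (-62/((2 + 4)*(-2) - 35) - 1)) = (-40102 - 34675)/(-49416 + (-62/(6*(-2) - 35) - 1)) = -74777/(-49416 + (-62/(-12 - 35) - 1)) = -74777/(-49416 + (-62/(-47) - 1)) = -74777/(-49416 + (-62*(-1/47) - 1)) = -74777/(-49416 + (62/47 - 1)) = -74777/(-49416 + 15/47) = -74777/(-2322537/47) = -74777*(-47/2322537) = 3514519/2322537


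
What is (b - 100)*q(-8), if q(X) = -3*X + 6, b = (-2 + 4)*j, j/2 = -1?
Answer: -3120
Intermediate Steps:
j = -2 (j = 2*(-1) = -2)
b = -4 (b = (-2 + 4)*(-2) = 2*(-2) = -4)
q(X) = 6 - 3*X
(b - 100)*q(-8) = (-4 - 100)*(6 - 3*(-8)) = -104*(6 + 24) = -104*30 = -3120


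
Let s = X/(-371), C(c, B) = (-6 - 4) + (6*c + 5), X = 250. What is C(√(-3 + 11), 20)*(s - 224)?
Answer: 416770/371 - 1000248*√2/371 ≈ -2689.5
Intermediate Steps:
C(c, B) = -5 + 6*c (C(c, B) = -10 + (5 + 6*c) = -5 + 6*c)
s = -250/371 (s = 250/(-371) = 250*(-1/371) = -250/371 ≈ -0.67385)
C(√(-3 + 11), 20)*(s - 224) = (-5 + 6*√(-3 + 11))*(-250/371 - 224) = (-5 + 6*√8)*(-83354/371) = (-5 + 6*(2*√2))*(-83354/371) = (-5 + 12*√2)*(-83354/371) = 416770/371 - 1000248*√2/371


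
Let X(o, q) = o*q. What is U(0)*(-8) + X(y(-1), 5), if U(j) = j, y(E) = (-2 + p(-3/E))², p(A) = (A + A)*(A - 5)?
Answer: 980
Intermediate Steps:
p(A) = 2*A*(-5 + A) (p(A) = (2*A)*(-5 + A) = 2*A*(-5 + A))
y(E) = (-2 - 6*(-5 - 3/E)/E)² (y(E) = (-2 + 2*(-3/E)*(-5 - 3/E))² = (-2 - 6*(-5 - 3/E)/E)²)
U(0)*(-8) + X(y(-1), 5) = 0*(-8) + (4*(-9 + (-1)² - 15*(-1))²/(-1)⁴)*5 = 0 + (4*1*(-9 + 1 + 15)²)*5 = 0 + (4*1*7²)*5 = 0 + (4*1*49)*5 = 0 + 196*5 = 0 + 980 = 980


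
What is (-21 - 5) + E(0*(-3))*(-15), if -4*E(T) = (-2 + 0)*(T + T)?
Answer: -26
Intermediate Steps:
E(T) = T (E(T) = -(-2 + 0)*(T + T)/4 = -(-1)*2*T/2 = -(-1)*T = T)
(-21 - 5) + E(0*(-3))*(-15) = (-21 - 5) + (0*(-3))*(-15) = -26 + 0*(-15) = -26 + 0 = -26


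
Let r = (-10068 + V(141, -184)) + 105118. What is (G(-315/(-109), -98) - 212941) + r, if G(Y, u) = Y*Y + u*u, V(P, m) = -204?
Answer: -1288882346/11881 ≈ -1.0848e+5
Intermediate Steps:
G(Y, u) = Y² + u²
r = 94846 (r = (-10068 - 204) + 105118 = -10272 + 105118 = 94846)
(G(-315/(-109), -98) - 212941) + r = (((-315/(-109))² + (-98)²) - 212941) + 94846 = (((-315*(-1/109))² + 9604) - 212941) + 94846 = (((315/109)² + 9604) - 212941) + 94846 = ((99225/11881 + 9604) - 212941) + 94846 = (114204349/11881 - 212941) + 94846 = -2415747672/11881 + 94846 = -1288882346/11881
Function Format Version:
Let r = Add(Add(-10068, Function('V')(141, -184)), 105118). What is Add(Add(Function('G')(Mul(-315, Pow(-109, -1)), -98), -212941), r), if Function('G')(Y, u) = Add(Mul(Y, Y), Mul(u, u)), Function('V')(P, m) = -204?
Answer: Rational(-1288882346, 11881) ≈ -1.0848e+5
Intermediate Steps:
Function('G')(Y, u) = Add(Pow(Y, 2), Pow(u, 2))
r = 94846 (r = Add(Add(-10068, -204), 105118) = Add(-10272, 105118) = 94846)
Add(Add(Function('G')(Mul(-315, Pow(-109, -1)), -98), -212941), r) = Add(Add(Add(Pow(Mul(-315, Pow(-109, -1)), 2), Pow(-98, 2)), -212941), 94846) = Add(Add(Add(Pow(Mul(-315, Rational(-1, 109)), 2), 9604), -212941), 94846) = Add(Add(Add(Pow(Rational(315, 109), 2), 9604), -212941), 94846) = Add(Add(Add(Rational(99225, 11881), 9604), -212941), 94846) = Add(Add(Rational(114204349, 11881), -212941), 94846) = Add(Rational(-2415747672, 11881), 94846) = Rational(-1288882346, 11881)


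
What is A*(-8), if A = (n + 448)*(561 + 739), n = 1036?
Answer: -15433600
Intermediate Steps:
A = 1929200 (A = (1036 + 448)*(561 + 739) = 1484*1300 = 1929200)
A*(-8) = 1929200*(-8) = -15433600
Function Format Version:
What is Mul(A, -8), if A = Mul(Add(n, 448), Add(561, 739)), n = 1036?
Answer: -15433600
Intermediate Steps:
A = 1929200 (A = Mul(Add(1036, 448), Add(561, 739)) = Mul(1484, 1300) = 1929200)
Mul(A, -8) = Mul(1929200, -8) = -15433600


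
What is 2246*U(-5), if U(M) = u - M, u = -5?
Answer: 0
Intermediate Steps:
U(M) = -5 - M
2246*U(-5) = 2246*(-5 - 1*(-5)) = 2246*(-5 + 5) = 2246*0 = 0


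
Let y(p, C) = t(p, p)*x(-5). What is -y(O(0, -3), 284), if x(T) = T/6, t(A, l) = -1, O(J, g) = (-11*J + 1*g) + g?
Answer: -⅚ ≈ -0.83333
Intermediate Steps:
O(J, g) = -11*J + 2*g (O(J, g) = (-11*J + g) + g = (g - 11*J) + g = -11*J + 2*g)
x(T) = T/6 (x(T) = T*(⅙) = T/6)
y(p, C) = ⅚ (y(p, C) = -(-5)/6 = -1*(-⅚) = ⅚)
-y(O(0, -3), 284) = -1*⅚ = -⅚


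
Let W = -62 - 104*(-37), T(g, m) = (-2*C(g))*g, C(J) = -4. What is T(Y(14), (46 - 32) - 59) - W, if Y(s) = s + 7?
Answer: -3618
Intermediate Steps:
Y(s) = 7 + s
T(g, m) = 8*g (T(g, m) = (-2*(-4))*g = 8*g)
W = 3786 (W = -62 + 3848 = 3786)
T(Y(14), (46 - 32) - 59) - W = 8*(7 + 14) - 1*3786 = 8*21 - 3786 = 168 - 3786 = -3618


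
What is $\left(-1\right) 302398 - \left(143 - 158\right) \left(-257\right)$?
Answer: $-306253$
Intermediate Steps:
$\left(-1\right) 302398 - \left(143 - 158\right) \left(-257\right) = -302398 - \left(-15\right) \left(-257\right) = -302398 - 3855 = -306253$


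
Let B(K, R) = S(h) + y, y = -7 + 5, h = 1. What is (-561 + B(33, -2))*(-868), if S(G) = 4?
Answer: 485212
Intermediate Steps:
y = -2
B(K, R) = 2 (B(K, R) = 4 - 2 = 2)
(-561 + B(33, -2))*(-868) = (-561 + 2)*(-868) = -559*(-868) = 485212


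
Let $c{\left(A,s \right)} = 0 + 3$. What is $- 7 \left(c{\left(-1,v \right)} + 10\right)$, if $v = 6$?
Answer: $-91$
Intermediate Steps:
$c{\left(A,s \right)} = 3$
$- 7 \left(c{\left(-1,v \right)} + 10\right) = - 7 \left(3 + 10\right) = \left(-7\right) 13 = -91$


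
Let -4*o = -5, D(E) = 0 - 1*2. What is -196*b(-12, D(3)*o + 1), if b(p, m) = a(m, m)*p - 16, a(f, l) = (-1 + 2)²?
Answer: 5488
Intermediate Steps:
D(E) = -2 (D(E) = 0 - 2 = -2)
o = 5/4 (o = -¼*(-5) = 5/4 ≈ 1.2500)
a(f, l) = 1 (a(f, l) = 1² = 1)
b(p, m) = -16 + p (b(p, m) = 1*p - 16 = p - 16 = -16 + p)
-196*b(-12, D(3)*o + 1) = -196*(-16 - 12) = -196*(-28) = 5488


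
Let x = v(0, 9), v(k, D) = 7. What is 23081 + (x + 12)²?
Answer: 23442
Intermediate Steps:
x = 7
23081 + (x + 12)² = 23081 + (7 + 12)² = 23081 + 19² = 23081 + 361 = 23442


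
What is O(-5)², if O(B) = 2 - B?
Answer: 49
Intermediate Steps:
O(-5)² = (2 - 1*(-5))² = (2 + 5)² = 7² = 49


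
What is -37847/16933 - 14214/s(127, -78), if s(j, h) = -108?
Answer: 39433031/304794 ≈ 129.38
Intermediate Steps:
-37847/16933 - 14214/s(127, -78) = -37847/16933 - 14214/(-108) = -37847*1/16933 - 14214*(-1/108) = -37847/16933 + 2369/18 = 39433031/304794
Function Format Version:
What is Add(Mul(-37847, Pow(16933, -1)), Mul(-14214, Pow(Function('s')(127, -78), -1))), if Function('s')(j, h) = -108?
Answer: Rational(39433031, 304794) ≈ 129.38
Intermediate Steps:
Add(Mul(-37847, Pow(16933, -1)), Mul(-14214, Pow(Function('s')(127, -78), -1))) = Add(Mul(-37847, Pow(16933, -1)), Mul(-14214, Pow(-108, -1))) = Add(Mul(-37847, Rational(1, 16933)), Mul(-14214, Rational(-1, 108))) = Add(Rational(-37847, 16933), Rational(2369, 18)) = Rational(39433031, 304794)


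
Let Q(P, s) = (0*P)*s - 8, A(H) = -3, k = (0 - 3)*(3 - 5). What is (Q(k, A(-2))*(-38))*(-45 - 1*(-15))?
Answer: -9120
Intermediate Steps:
k = 6 (k = -3*(-2) = 6)
Q(P, s) = -8 (Q(P, s) = 0*s - 8 = 0 - 8 = -8)
(Q(k, A(-2))*(-38))*(-45 - 1*(-15)) = (-8*(-38))*(-45 - 1*(-15)) = 304*(-45 + 15) = 304*(-30) = -9120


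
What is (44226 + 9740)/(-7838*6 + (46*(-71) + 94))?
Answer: -26983/25100 ≈ -1.0750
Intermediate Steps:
(44226 + 9740)/(-7838*6 + (46*(-71) + 94)) = 53966/(-47028 + (-3266 + 94)) = 53966/(-47028 - 3172) = 53966/(-50200) = 53966*(-1/50200) = -26983/25100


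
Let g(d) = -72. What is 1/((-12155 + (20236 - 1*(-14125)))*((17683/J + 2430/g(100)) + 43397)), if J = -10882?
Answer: 10882/10478149884921 ≈ 1.0385e-9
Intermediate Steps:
1/((-12155 + (20236 - 1*(-14125)))*((17683/J + 2430/g(100)) + 43397)) = 1/((-12155 + (20236 - 1*(-14125)))*((17683/(-10882) + 2430/(-72)) + 43397)) = 1/((-12155 + (20236 + 14125))*((17683*(-1/10882) + 2430*(-1/72)) + 43397)) = 1/((-12155 + 34361)*((-17683/10882 - 135/4) + 43397)) = 1/(22206*(-769901/21764 + 43397)) = 1/(22206*(943722407/21764)) = 1/(10478149884921/10882) = 10882/10478149884921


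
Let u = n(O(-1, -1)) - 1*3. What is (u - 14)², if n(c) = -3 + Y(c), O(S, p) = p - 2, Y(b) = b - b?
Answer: 400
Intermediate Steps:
Y(b) = 0
O(S, p) = -2 + p
n(c) = -3 (n(c) = -3 + 0 = -3)
u = -6 (u = -3 - 1*3 = -3 - 3 = -6)
(u - 14)² = (-6 - 14)² = (-20)² = 400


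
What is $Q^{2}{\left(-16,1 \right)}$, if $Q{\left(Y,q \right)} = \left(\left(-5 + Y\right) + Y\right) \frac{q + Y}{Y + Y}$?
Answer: $\frac{308025}{1024} \approx 300.81$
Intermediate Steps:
$Q{\left(Y,q \right)} = \frac{\left(-5 + 2 Y\right) \left(Y + q\right)}{2 Y}$ ($Q{\left(Y,q \right)} = \left(-5 + 2 Y\right) \frac{Y + q}{2 Y} = \frac{\left(-5 + 2 Y\right) \left(Y + q\right)}{2 Y}$)
$Q^{2}{\left(-16,1 \right)} = \left(- \frac{5}{2} - 16 + 1 - \frac{5}{2 \left(-16\right)}\right)^{2} = \left(- \frac{5}{2} - 16 + 1 - \frac{5}{2} \left(- \frac{1}{16}\right)\right)^{2} = \left(- \frac{5}{2} - 16 + 1 + \frac{5}{32}\right)^{2} = \left(- \frac{555}{32}\right)^{2} = \frac{308025}{1024}$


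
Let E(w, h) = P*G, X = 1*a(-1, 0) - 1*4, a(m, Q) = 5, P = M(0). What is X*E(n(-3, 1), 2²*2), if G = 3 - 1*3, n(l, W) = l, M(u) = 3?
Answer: 0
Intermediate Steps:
P = 3
G = 0 (G = 3 - 3 = 0)
X = 1 (X = 1*5 - 1*4 = 5 - 4 = 1)
E(w, h) = 0 (E(w, h) = 3*0 = 0)
X*E(n(-3, 1), 2²*2) = 1*0 = 0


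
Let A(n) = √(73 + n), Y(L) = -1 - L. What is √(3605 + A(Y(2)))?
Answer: √(3605 + √70) ≈ 60.111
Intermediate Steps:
√(3605 + A(Y(2))) = √(3605 + √(73 + (-1 - 1*2))) = √(3605 + √(73 + (-1 - 2))) = √(3605 + √(73 - 3)) = √(3605 + √70)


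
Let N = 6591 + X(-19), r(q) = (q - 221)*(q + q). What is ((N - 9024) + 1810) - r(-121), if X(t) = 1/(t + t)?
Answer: -3168707/38 ≈ -83387.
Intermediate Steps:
r(q) = 2*q*(-221 + q) (r(q) = (-221 + q)*(2*q) = 2*q*(-221 + q))
X(t) = 1/(2*t)
N = 250457/38 (N = 6591 + (½)/(-19) = 6591 + (½)*(-1/19) = 6591 - 1/38 = 250457/38 ≈ 6591.0)
((N - 9024) + 1810) - r(-121) = ((250457/38 - 9024) + 1810) - 2*(-121)*(-221 - 121) = (-92455/38 + 1810) - 2*(-121)*(-342) = -23675/38 - 1*82764 = -23675/38 - 82764 = -3168707/38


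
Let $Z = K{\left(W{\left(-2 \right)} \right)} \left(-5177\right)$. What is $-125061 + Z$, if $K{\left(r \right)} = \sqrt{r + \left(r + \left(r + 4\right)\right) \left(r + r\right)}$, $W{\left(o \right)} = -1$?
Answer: $-125061 - 5177 i \sqrt{5} \approx -1.2506 \cdot 10^{5} - 11576.0 i$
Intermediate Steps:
$K{\left(r \right)} = \sqrt{r + 2 r \left(4 + 2 r\right)}$ ($K{\left(r \right)} = \sqrt{r + \left(r + \left(4 + r\right)\right) 2 r} = \sqrt{r + \left(4 + 2 r\right) 2 r} = \sqrt{r + 2 r \left(4 + 2 r\right)}$)
$Z = - 5177 i \sqrt{5}$ ($Z = \sqrt{- (9 + 4 \left(-1\right))} \left(-5177\right) = \sqrt{- (9 - 4)} \left(-5177\right) = \sqrt{\left(-1\right) 5} \left(-5177\right) = \sqrt{-5} \left(-5177\right) = i \sqrt{5} \left(-5177\right) = - 5177 i \sqrt{5} \approx - 11576.0 i$)
$-125061 + Z = -125061 - 5177 i \sqrt{5}$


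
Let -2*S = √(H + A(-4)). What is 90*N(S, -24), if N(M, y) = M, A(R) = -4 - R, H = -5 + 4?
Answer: -45*I ≈ -45.0*I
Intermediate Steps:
H = -1
S = -I/2 (S = -√(-1 + (-4 - 1*(-4)))/2 = -√(-1 + (-4 + 4))/2 = -√(-1 + 0)/2 = -I/2 ≈ -0.5*I)
90*N(S, -24) = 90*(-I/2) = -45*I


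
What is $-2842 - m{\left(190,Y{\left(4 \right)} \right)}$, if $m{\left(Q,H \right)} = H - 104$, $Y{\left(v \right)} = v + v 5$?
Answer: $-2762$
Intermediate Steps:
$Y{\left(v \right)} = 6 v$ ($Y{\left(v \right)} = v + 5 v = 6 v$)
$m{\left(Q,H \right)} = -104 + H$
$-2842 - m{\left(190,Y{\left(4 \right)} \right)} = -2842 - \left(-104 + 6 \cdot 4\right) = -2842 - \left(-104 + 24\right) = -2842 - -80 = -2842 + 80 = -2762$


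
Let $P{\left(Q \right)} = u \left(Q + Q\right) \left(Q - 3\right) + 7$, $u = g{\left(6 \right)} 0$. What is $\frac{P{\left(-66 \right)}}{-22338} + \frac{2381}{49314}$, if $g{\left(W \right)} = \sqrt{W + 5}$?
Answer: $\frac{4403465}{91798011} \approx 0.047969$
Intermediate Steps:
$g{\left(W \right)} = \sqrt{5 + W}$
$u = 0$ ($u = \sqrt{5 + 6} \cdot 0 = \sqrt{11} \cdot 0 = 0$)
$P{\left(Q \right)} = 7$ ($P{\left(Q \right)} = 0 \left(Q + Q\right) \left(Q - 3\right) + 7 = 0 \cdot 2 Q \left(-3 + Q\right) + 7 = 0 + 7 = 7$)
$\frac{P{\left(-66 \right)}}{-22338} + \frac{2381}{49314} = \frac{7}{-22338} + \frac{2381}{49314} = 7 \left(- \frac{1}{22338}\right) + 2381 \cdot \frac{1}{49314} = - \frac{7}{22338} + \frac{2381}{49314} = \frac{4403465}{91798011}$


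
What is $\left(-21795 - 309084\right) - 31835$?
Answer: $-362714$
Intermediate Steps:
$\left(-21795 - 309084\right) - 31835 = -330879 - 31835 = -362714$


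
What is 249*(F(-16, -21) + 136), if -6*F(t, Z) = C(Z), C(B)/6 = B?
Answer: 39093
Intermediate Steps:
C(B) = 6*B
F(t, Z) = -Z
249*(F(-16, -21) + 136) = 249*(-1*(-21) + 136) = 249*(21 + 136) = 249*157 = 39093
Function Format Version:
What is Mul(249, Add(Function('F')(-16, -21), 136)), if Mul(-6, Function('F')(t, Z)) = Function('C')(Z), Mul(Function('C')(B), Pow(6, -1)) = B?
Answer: 39093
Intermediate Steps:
Function('C')(B) = Mul(6, B)
Function('F')(t, Z) = Mul(-1, Z) (Function('F')(t, Z) = Mul(Rational(-1, 6), Mul(6, Z)) = Mul(-1, Z))
Mul(249, Add(Function('F')(-16, -21), 136)) = Mul(249, Add(Mul(-1, -21), 136)) = Mul(249, Add(21, 136)) = Mul(249, 157) = 39093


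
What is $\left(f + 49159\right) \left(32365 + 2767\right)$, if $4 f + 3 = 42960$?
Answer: $2104345319$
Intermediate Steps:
$f = \frac{42957}{4}$ ($f = - \frac{3}{4} + \frac{1}{4} \cdot 42960 = - \frac{3}{4} + 10740 = \frac{42957}{4} \approx 10739.0$)
$\left(f + 49159\right) \left(32365 + 2767\right) = \left(\frac{42957}{4} + 49159\right) \left(32365 + 2767\right) = \frac{239593}{4} \cdot 35132 = 2104345319$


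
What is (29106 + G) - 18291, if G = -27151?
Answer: -16336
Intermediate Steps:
(29106 + G) - 18291 = (29106 - 27151) - 18291 = 1955 - 18291 = -16336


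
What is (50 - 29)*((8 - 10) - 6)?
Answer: -168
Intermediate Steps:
(50 - 29)*((8 - 10) - 6) = 21*(-2 - 6) = 21*(-8) = -168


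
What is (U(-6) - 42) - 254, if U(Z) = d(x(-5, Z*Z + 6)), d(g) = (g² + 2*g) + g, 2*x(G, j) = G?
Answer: -1189/4 ≈ -297.25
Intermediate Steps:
x(G, j) = G/2
d(g) = g² + 3*g
U(Z) = -5/4 (U(Z) = ((½)*(-5))*(3 + (½)*(-5)) = -5*(3 - 5/2)/2 = -5/2*½ = -5/4)
(U(-6) - 42) - 254 = (-5/4 - 42) - 254 = -173/4 - 254 = -1189/4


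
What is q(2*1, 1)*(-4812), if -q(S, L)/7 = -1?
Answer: -33684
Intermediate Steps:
q(S, L) = 7 (q(S, L) = -7*(-1) = 7)
q(2*1, 1)*(-4812) = 7*(-4812) = -33684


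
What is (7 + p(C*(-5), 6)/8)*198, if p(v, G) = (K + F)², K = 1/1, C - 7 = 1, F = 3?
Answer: 1782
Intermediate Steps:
C = 8 (C = 7 + 1 = 8)
K = 1
p(v, G) = 16 (p(v, G) = (1 + 3)² = 4² = 16)
(7 + p(C*(-5), 6)/8)*198 = (7 + 16/8)*198 = (7 + 16*(⅛))*198 = (7 + 2)*198 = 9*198 = 1782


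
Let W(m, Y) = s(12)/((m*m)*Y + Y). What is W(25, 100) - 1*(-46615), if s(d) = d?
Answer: 729524753/15650 ≈ 46615.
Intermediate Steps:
W(m, Y) = 12/(Y + Y*m²) (W(m, Y) = 12/((m*m)*Y + Y) = 12/(m²*Y + Y) = 12/(Y*m² + Y) = 12/(Y + Y*m²))
W(25, 100) - 1*(-46615) = 12/(100*(1 + 25²)) - 1*(-46615) = 12*(1/100)/(1 + 625) + 46615 = 12*(1/100)/626 + 46615 = 12*(1/100)*(1/626) + 46615 = 3/15650 + 46615 = 729524753/15650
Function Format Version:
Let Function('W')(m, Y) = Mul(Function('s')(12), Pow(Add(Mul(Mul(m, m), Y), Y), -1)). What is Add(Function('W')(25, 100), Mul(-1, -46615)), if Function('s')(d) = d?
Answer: Rational(729524753, 15650) ≈ 46615.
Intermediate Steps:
Function('W')(m, Y) = Mul(12, Pow(Add(Y, Mul(Y, Pow(m, 2))), -1)) (Function('W')(m, Y) = Mul(12, Pow(Add(Mul(Mul(m, m), Y), Y), -1)) = Mul(12, Pow(Add(Mul(Pow(m, 2), Y), Y), -1)) = Mul(12, Pow(Add(Mul(Y, Pow(m, 2)), Y), -1)) = Mul(12, Pow(Add(Y, Mul(Y, Pow(m, 2))), -1)))
Add(Function('W')(25, 100), Mul(-1, -46615)) = Add(Mul(12, Pow(100, -1), Pow(Add(1, Pow(25, 2)), -1)), Mul(-1, -46615)) = Add(Mul(12, Rational(1, 100), Pow(Add(1, 625), -1)), 46615) = Add(Mul(12, Rational(1, 100), Pow(626, -1)), 46615) = Add(Mul(12, Rational(1, 100), Rational(1, 626)), 46615) = Add(Rational(3, 15650), 46615) = Rational(729524753, 15650)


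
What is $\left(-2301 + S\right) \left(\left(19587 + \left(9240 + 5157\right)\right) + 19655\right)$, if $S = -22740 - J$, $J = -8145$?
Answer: $-906284544$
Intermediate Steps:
$S = -14595$ ($S = -22740 - -8145 = -22740 + 8145 = -14595$)
$\left(-2301 + S\right) \left(\left(19587 + \left(9240 + 5157\right)\right) + 19655\right) = \left(-2301 - 14595\right) \left(\left(19587 + \left(9240 + 5157\right)\right) + 19655\right) = - 16896 \left(\left(19587 + 14397\right) + 19655\right) = - 16896 \left(33984 + 19655\right) = \left(-16896\right) 53639 = -906284544$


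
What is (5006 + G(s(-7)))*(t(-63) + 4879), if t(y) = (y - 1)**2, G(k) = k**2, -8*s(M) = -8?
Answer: 44937825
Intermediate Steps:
s(M) = 1 (s(M) = -1/8*(-8) = 1)
t(y) = (-1 + y)**2
(5006 + G(s(-7)))*(t(-63) + 4879) = (5006 + 1**2)*((-1 - 63)**2 + 4879) = (5006 + 1)*((-64)**2 + 4879) = 5007*(4096 + 4879) = 5007*8975 = 44937825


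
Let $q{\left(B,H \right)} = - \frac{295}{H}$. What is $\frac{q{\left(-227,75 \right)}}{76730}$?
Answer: $- \frac{59}{1150950} \approx -5.1262 \cdot 10^{-5}$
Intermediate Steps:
$\frac{q{\left(-227,75 \right)}}{76730} = \frac{\left(-295\right) \frac{1}{75}}{76730} = \left(-295\right) \frac{1}{75} \cdot \frac{1}{76730} = \left(- \frac{59}{15}\right) \frac{1}{76730} = - \frac{59}{1150950}$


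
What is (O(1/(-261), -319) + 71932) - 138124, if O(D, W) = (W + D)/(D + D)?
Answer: -24562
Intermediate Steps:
O(D, W) = (D + W)/(2*D) (O(D, W) = (D + W)/((2*D)) = (D + W)*(1/(2*D)) = (D + W)/(2*D))
(O(1/(-261), -319) + 71932) - 138124 = ((1/(-261) - 319)/(2*(1/(-261))) + 71932) - 138124 = ((-1/261 - 319)/(2*(-1/261)) + 71932) - 138124 = ((½)*(-261)*(-83260/261) + 71932) - 138124 = (41630 + 71932) - 138124 = 113562 - 138124 = -24562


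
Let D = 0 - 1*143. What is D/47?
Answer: -143/47 ≈ -3.0426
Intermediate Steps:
D = -143 (D = 0 - 143 = -143)
D/47 = -143/47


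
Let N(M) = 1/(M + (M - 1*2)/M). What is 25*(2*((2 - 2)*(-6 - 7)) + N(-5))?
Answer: -125/18 ≈ -6.9444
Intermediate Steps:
N(M) = 1/(M + (-2 + M)/M) (N(M) = 1/(M + (M - 2)/M) = 1/(M + (-2 + M)/M))
25*(2*((2 - 2)*(-6 - 7)) + N(-5)) = 25*(2*((2 - 2)*(-6 - 7)) - 5/(-2 - 5 + (-5)²)) = 25*(2*(0*(-13)) - 5/(-2 - 5 + 25)) = 25*(2*0 - 5/18) = 25*(0 - 5*1/18) = 25*(0 - 5/18) = 25*(-5/18) = -125/18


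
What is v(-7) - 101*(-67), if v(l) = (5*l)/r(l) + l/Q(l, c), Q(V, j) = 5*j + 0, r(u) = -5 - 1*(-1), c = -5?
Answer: 677603/100 ≈ 6776.0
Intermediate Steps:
r(u) = -4 (r(u) = -5 + 1 = -4)
Q(V, j) = 5*j
v(l) = -129*l/100 (v(l) = (5*l)/(-4) + l/((5*(-5))) = (5*l)*(-1/4) + l/(-25) = -5*l/4 + l*(-1/25) = -5*l/4 - l/25 = -129*l/100)
v(-7) - 101*(-67) = -129/100*(-7) - 101*(-67) = 903/100 + 6767 = 677603/100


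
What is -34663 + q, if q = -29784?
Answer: -64447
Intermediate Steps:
-34663 + q = -34663 - 29784 = -64447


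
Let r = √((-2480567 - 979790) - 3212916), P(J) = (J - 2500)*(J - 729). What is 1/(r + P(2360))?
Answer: -228340/52145828873 - I*√6673273/52145828873 ≈ -4.3789e-6 - 4.9539e-8*I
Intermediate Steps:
P(J) = (-2500 + J)*(-729 + J)
r = I*√6673273 (r = √(-3460357 - 3212916) = √(-6673273) = I*√6673273 ≈ 2583.3*I)
1/(r + P(2360)) = 1/(I*√6673273 + (1822500 + 2360² - 3229*2360)) = 1/(I*√6673273 + (1822500 + 5569600 - 7620440)) = 1/(I*√6673273 - 228340) = 1/(-228340 + I*√6673273)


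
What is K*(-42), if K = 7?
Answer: -294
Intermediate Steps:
K*(-42) = 7*(-42) = -294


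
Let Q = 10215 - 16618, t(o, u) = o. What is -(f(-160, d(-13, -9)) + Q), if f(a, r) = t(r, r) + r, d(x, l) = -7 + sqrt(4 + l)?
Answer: 6417 - 2*I*sqrt(5) ≈ 6417.0 - 4.4721*I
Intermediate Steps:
Q = -6403
f(a, r) = 2*r (f(a, r) = r + r = 2*r)
-(f(-160, d(-13, -9)) + Q) = -(2*(-7 + sqrt(4 - 9)) - 6403) = -(2*(-7 + sqrt(-5)) - 6403) = -(2*(-7 + I*sqrt(5)) - 6403) = -((-14 + 2*I*sqrt(5)) - 6403) = -(-6417 + 2*I*sqrt(5)) = 6417 - 2*I*sqrt(5)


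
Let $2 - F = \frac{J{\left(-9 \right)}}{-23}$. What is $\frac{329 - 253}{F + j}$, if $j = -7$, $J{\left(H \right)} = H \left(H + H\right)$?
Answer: $\frac{1748}{47} \approx 37.191$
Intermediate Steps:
$J{\left(H \right)} = 2 H^{2}$ ($J{\left(H \right)} = H 2 H = 2 H^{2}$)
$F = \frac{208}{23}$ ($F = 2 - \frac{2 \left(-9\right)^{2}}{-23} = 2 - 2 \cdot 81 \left(- \frac{1}{23}\right) = 2 - 162 \left(- \frac{1}{23}\right) = 2 - - \frac{162}{23} = 2 + \frac{162}{23} = \frac{208}{23} \approx 9.0435$)
$\frac{329 - 253}{F + j} = \frac{329 - 253}{\frac{208}{23} - 7} = \frac{76}{\frac{47}{23}} = 76 \cdot \frac{23}{47} = \frac{1748}{47}$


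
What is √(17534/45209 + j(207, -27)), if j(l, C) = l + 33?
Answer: √491317578046/45209 ≈ 15.504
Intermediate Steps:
j(l, C) = 33 + l
√(17534/45209 + j(207, -27)) = √(17534/45209 + (33 + 207)) = √(17534*(1/45209) + 240) = √(17534/45209 + 240) = √(10867694/45209) = √491317578046/45209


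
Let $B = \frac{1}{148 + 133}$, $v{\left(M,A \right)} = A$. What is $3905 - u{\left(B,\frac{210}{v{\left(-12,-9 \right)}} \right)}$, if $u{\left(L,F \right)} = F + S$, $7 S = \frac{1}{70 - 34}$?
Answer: $\frac{989939}{252} \approx 3928.3$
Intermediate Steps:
$S = \frac{1}{252}$ ($S = \frac{1}{7 \left(70 - 34\right)} = \frac{1}{7 \cdot 36} = \frac{1}{7} \cdot \frac{1}{36} = \frac{1}{252} \approx 0.0039683$)
$B = \frac{1}{281} \approx 0.0035587$
$u{\left(L,F \right)} = \frac{1}{252} + F$ ($u{\left(L,F \right)} = F + \frac{1}{252} = \frac{1}{252} + F$)
$3905 - u{\left(B,\frac{210}{v{\left(-12,-9 \right)}} \right)} = 3905 - \left(\frac{1}{252} + \frac{210}{-9}\right) = 3905 - \left(\frac{1}{252} + 210 \left(- \frac{1}{9}\right)\right) = 3905 - \left(\frac{1}{252} - \frac{70}{3}\right) = 3905 - - \frac{5879}{252} = 3905 + \frac{5879}{252} = \frac{989939}{252}$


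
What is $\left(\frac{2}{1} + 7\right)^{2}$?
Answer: $81$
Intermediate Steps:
$\left(\frac{2}{1} + 7\right)^{2} = \left(2 \cdot 1 + 7\right)^{2} = \left(2 + 7\right)^{2} = 9^{2} = 81$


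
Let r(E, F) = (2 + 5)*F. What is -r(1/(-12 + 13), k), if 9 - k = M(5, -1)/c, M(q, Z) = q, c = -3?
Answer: -224/3 ≈ -74.667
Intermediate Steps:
k = 32/3 (k = 9 - 5/(-3) = 9 - 5*(-1)/3 = 9 - 1*(-5/3) = 9 + 5/3 = 32/3 ≈ 10.667)
r(E, F) = 7*F
-r(1/(-12 + 13), k) = -7*32/3 = -1*224/3 = -224/3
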